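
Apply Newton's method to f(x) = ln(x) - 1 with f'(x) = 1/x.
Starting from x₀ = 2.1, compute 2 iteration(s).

f(x) = ln(x) - 1
f'(x) = 1/x
x₀ = 2.1

Newton-Raphson formula: x_{n+1} = x_n - f(x_n)/f'(x_n)

Iteration 1:
  f(2.100000) = -0.258063
  f'(2.100000) = 0.476190
  x_1 = 2.100000 - (-0.258063)/0.476190 = 2.641932
Iteration 2:
  f(2.641932) = -0.028490
  f'(2.641932) = 0.378511
  x_2 = 2.641932 - (-0.028490)/0.378511 = 2.717199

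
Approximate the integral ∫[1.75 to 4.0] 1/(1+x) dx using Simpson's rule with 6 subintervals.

f(x) = 1/(1+x)
a = 1.75, b = 4.0, n = 6
h = (b - a)/n = 0.375000

Simpson's rule: (h/3)[f(x₀) + 4f(x₁) + 2f(x₂) + ... + f(xₙ)]

x_0 = 1.7500, f(x_0) = 0.363636, coefficient = 1
x_1 = 2.1250, f(x_1) = 0.320000, coefficient = 4
x_2 = 2.5000, f(x_2) = 0.285714, coefficient = 2
x_3 = 2.8750, f(x_3) = 0.258065, coefficient = 4
x_4 = 3.2500, f(x_4) = 0.235294, coefficient = 2
x_5 = 3.6250, f(x_5) = 0.216216, coefficient = 4
x_6 = 4.0000, f(x_6) = 0.200000, coefficient = 1

I ≈ (0.375000/3) × 4.782776 = 0.597847
Exact value: 0.597837
Error: 0.000010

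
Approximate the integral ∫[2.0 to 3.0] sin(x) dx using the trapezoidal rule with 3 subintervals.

f(x) = sin(x)
a = 2.0, b = 3.0, n = 3
h = (b - a)/n = 0.333333

Trapezoidal rule: (h/2)[f(x₀) + 2f(x₁) + 2f(x₂) + ... + f(xₙ)]

x_0 = 2.0000, f(x_0) = 0.909297, coefficient = 1
x_1 = 2.3333, f(x_1) = 0.723086, coefficient = 2
x_2 = 2.6667, f(x_2) = 0.457273, coefficient = 2
x_3 = 3.0000, f(x_3) = 0.141120, coefficient = 1

I ≈ (0.333333/2) × 3.411134 = 0.568522
Exact value: 0.573846
Error: 0.005323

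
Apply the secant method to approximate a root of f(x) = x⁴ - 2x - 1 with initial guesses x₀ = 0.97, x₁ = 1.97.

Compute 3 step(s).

f(x) = x⁴ - 2x - 1
x₀ = 0.97, x₁ = 1.97

Secant formula: x_{n+1} = x_n - f(x_n)(x_n - x_{n-1})/(f(x_n) - f(x_{n-1}))

Iteration 1:
  f(0.970000) = -2.054707
  f(1.970000) = 10.121385
  x_2 = 1.970000 - 10.121385×(1.970000 - 0.970000)/(10.121385 - (-2.054707))
       = 1.138749
Iteration 2:
  f(1.970000) = 10.121385
  f(1.138749) = -1.595938
  x_3 = 1.138749 - (-1.595938)×(1.138749 - 1.970000)/(-1.595938 - 10.121385)
       = 1.251968
Iteration 3:
  f(1.138749) = -1.595938
  f(1.251968) = -1.047116
  x_4 = 1.251968 - (-1.047116)×(1.251968 - 1.138749)/(-1.047116 - (-1.595938))
       = 1.467983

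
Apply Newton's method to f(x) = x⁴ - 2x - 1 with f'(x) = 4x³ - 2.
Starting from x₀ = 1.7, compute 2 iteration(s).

f(x) = x⁴ - 2x - 1
f'(x) = 4x³ - 2
x₀ = 1.7

Newton-Raphson formula: x_{n+1} = x_n - f(x_n)/f'(x_n)

Iteration 1:
  f(1.700000) = 3.952100
  f'(1.700000) = 17.652000
  x_1 = 1.700000 - 3.952100/17.652000 = 1.476110
Iteration 2:
  f(1.476110) = 0.795392
  f'(1.476110) = 10.865198
  x_2 = 1.476110 - 0.795392/10.865198 = 1.402905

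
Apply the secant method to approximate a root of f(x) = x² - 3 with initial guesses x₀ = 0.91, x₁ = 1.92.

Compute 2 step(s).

f(x) = x² - 3
x₀ = 0.91, x₁ = 1.92

Secant formula: x_{n+1} = x_n - f(x_n)(x_n - x_{n-1})/(f(x_n) - f(x_{n-1}))

Iteration 1:
  f(0.910000) = -2.171900
  f(1.920000) = 0.686400
  x_2 = 1.920000 - 0.686400×(1.920000 - 0.910000)/(0.686400 - (-2.171900))
       = 1.677456
Iteration 2:
  f(1.920000) = 0.686400
  f(1.677456) = -0.186142
  x_3 = 1.677456 - (-0.186142)×(1.677456 - 1.920000)/(-0.186142 - 0.686400)
       = 1.729198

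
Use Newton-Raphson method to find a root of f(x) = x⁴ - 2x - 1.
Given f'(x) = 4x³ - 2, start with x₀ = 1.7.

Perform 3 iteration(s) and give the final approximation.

f(x) = x⁴ - 2x - 1
f'(x) = 4x³ - 2
x₀ = 1.7

Newton-Raphson formula: x_{n+1} = x_n - f(x_n)/f'(x_n)

Iteration 1:
  f(1.700000) = 3.952100
  f'(1.700000) = 17.652000
  x_1 = 1.700000 - 3.952100/17.652000 = 1.476110
Iteration 2:
  f(1.476110) = 0.795392
  f'(1.476110) = 10.865198
  x_2 = 1.476110 - 0.795392/10.865198 = 1.402905
Iteration 3:
  f(1.402905) = 0.067773
  f'(1.402905) = 9.044464
  x_3 = 1.402905 - 0.067773/9.044464 = 1.395412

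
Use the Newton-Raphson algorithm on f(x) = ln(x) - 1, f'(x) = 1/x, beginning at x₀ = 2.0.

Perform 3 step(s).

f(x) = ln(x) - 1
f'(x) = 1/x
x₀ = 2.0

Newton-Raphson formula: x_{n+1} = x_n - f(x_n)/f'(x_n)

Iteration 1:
  f(2.000000) = -0.306853
  f'(2.000000) = 0.500000
  x_1 = 2.000000 - (-0.306853)/0.500000 = 2.613706
Iteration 2:
  f(2.613706) = -0.039231
  f'(2.613706) = 0.382599
  x_2 = 2.613706 - (-0.039231)/0.382599 = 2.716244
Iteration 3:
  f(2.716244) = -0.000750
  f'(2.716244) = 0.368155
  x_3 = 2.716244 - (-0.000750)/0.368155 = 2.718281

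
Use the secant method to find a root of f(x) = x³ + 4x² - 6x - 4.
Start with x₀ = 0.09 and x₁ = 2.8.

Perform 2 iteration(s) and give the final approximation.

f(x) = x³ + 4x² - 6x - 4
x₀ = 0.09, x₁ = 2.8

Secant formula: x_{n+1} = x_n - f(x_n)(x_n - x_{n-1})/(f(x_n) - f(x_{n-1}))

Iteration 1:
  f(0.090000) = -4.506871
  f(2.800000) = 32.512000
  x_2 = 2.800000 - 32.512000×(2.800000 - 0.090000)/(32.512000 - (-4.506871))
       = 0.419930
Iteration 2:
  f(2.800000) = 32.512000
  f(0.419930) = -5.740163
  x_3 = 0.419930 - (-5.740163)×(0.419930 - 2.800000)/(-5.740163 - 32.512000)
       = 0.777086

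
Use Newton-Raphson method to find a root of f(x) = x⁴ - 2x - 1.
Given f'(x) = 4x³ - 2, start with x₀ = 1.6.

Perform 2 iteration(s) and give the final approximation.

f(x) = x⁴ - 2x - 1
f'(x) = 4x³ - 2
x₀ = 1.6

Newton-Raphson formula: x_{n+1} = x_n - f(x_n)/f'(x_n)

Iteration 1:
  f(1.600000) = 2.353600
  f'(1.600000) = 14.384000
  x_1 = 1.600000 - 2.353600/14.384000 = 1.436374
Iteration 2:
  f(1.436374) = 0.383921
  f'(1.436374) = 9.853930
  x_2 = 1.436374 - 0.383921/9.853930 = 1.397413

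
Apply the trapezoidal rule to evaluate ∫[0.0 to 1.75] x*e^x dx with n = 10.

f(x) = x*e^x
a = 0.0, b = 1.75, n = 10
h = (b - a)/n = 0.175000

Trapezoidal rule: (h/2)[f(x₀) + 2f(x₁) + 2f(x₂) + ... + f(xₙ)]

x_0 = 0.0000, f(x_0) = 0.000000, coefficient = 1
x_1 = 0.1750, f(x_1) = 0.208468, coefficient = 2
x_2 = 0.3500, f(x_2) = 0.496674, coefficient = 2
x_3 = 0.5250, f(x_3) = 0.887491, coefficient = 2
x_4 = 0.7000, f(x_4) = 1.409627, coefficient = 2
x_5 = 0.8750, f(x_5) = 2.099016, coefficient = 2
x_6 = 1.0500, f(x_6) = 3.000534, coefficient = 2
x_7 = 1.2250, f(x_7) = 4.170103, coefficient = 2
x_8 = 1.4000, f(x_8) = 5.677280, coefficient = 2
x_9 = 1.5750, f(x_9) = 7.608418, coefficient = 2
x_10 = 1.7500, f(x_10) = 10.070555, coefficient = 1

I ≈ (0.175000/2) × 61.185776 = 5.353755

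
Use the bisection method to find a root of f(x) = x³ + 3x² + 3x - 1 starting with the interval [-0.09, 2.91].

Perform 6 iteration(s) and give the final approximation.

f(x) = x³ + 3x² + 3x - 1
Initial interval: [-0.09, 2.91]

Iteration 1:
  c_1 = (-0.090000 + 2.910000)/2 = 1.410000
  f(c_1) = f(1.410000) = 11.997521
  f(a) × f(c) < 0, new interval: [-0.090000, 1.410000]
Iteration 2:
  c_2 = (-0.090000 + 1.410000)/2 = 0.660000
  f(c_2) = f(0.660000) = 2.574296
  f(a) × f(c) < 0, new interval: [-0.090000, 0.660000]
Iteration 3:
  c_3 = (-0.090000 + 0.660000)/2 = 0.285000
  f(c_3) = f(0.285000) = 0.121824
  f(a) × f(c) < 0, new interval: [-0.090000, 0.285000]
Iteration 4:
  c_4 = (-0.090000 + 0.285000)/2 = 0.097500
  f(c_4) = f(0.097500) = -0.678054
  f(a) × f(c) ≥ 0, new interval: [0.097500, 0.285000]
Iteration 5:
  c_5 = (0.097500 + 0.285000)/2 = 0.191250
  f(c_5) = f(0.191250) = -0.309525
  f(a) × f(c) ≥ 0, new interval: [0.191250, 0.285000]
Iteration 6:
  c_6 = (0.191250 + 0.285000)/2 = 0.238125
  f(c_6) = f(0.238125) = -0.102012
  f(a) × f(c) ≥ 0, new interval: [0.238125, 0.285000]

After 6 iteration(s), the approximation is c_6 = 0.238125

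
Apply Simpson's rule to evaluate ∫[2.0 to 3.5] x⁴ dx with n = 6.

f(x) = x⁴
a = 2.0, b = 3.5, n = 6
h = (b - a)/n = 0.250000

Simpson's rule: (h/3)[f(x₀) + 4f(x₁) + 2f(x₂) + ... + f(xₙ)]

x_0 = 2.0000, f(x_0) = 16.000000, coefficient = 1
x_1 = 2.2500, f(x_1) = 25.628906, coefficient = 4
x_2 = 2.5000, f(x_2) = 39.062500, coefficient = 2
x_3 = 2.7500, f(x_3) = 57.191406, coefficient = 4
x_4 = 3.0000, f(x_4) = 81.000000, coefficient = 2
x_5 = 3.2500, f(x_5) = 111.566406, coefficient = 4
x_6 = 3.5000, f(x_6) = 150.062500, coefficient = 1

I ≈ (0.250000/3) × 1183.734375 = 98.644531
Exact value: 98.643750
Error: 0.000781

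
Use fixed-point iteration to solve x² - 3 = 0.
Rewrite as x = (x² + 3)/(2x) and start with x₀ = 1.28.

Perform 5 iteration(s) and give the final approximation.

Equation: x² - 3 = 0
Fixed-point form: x = (x² + 3)/(2x)
x₀ = 1.28

x_1 = g(1.280000) = 1.811875
x_2 = g(1.811875) = 1.733809
x_3 = g(1.733809) = 1.732052
x_4 = g(1.732052) = 1.732051
x_5 = g(1.732051) = 1.732051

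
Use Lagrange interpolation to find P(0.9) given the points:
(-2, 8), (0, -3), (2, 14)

Lagrange interpolation formula:
P(x) = Σ yᵢ × Lᵢ(x)
where Lᵢ(x) = Π_{j≠i} (x - xⱼ)/(xᵢ - xⱼ)

L_0(0.9) = (0.9 - 0)/(-2 - 0) × (0.9 - 2)/(-2 - 2) = -0.123750
L_1(0.9) = (0.9 - (-2))/(0 - (-2)) × (0.9 - 2)/(0 - 2) = 0.797500
L_2(0.9) = (0.9 - (-2))/(2 - (-2)) × (0.9 - 0)/(2 - 0) = 0.326250

P(0.9) = 8×L_0(0.9) + (-3)×L_1(0.9) + 14×L_2(0.9)
P(0.9) = 1.185000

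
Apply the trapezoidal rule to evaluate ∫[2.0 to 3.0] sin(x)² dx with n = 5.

f(x) = sin(x)²
a = 2.0, b = 3.0, n = 5
h = (b - a)/n = 0.200000

Trapezoidal rule: (h/2)[f(x₀) + 2f(x₁) + 2f(x₂) + ... + f(xₙ)]

x_0 = 2.0000, f(x_0) = 0.826822, coefficient = 1
x_1 = 2.2000, f(x_1) = 0.653666, coefficient = 2
x_2 = 2.4000, f(x_2) = 0.456251, coefficient = 2
x_3 = 2.6000, f(x_3) = 0.265742, coefficient = 2
x_4 = 2.8000, f(x_4) = 0.112217, coefficient = 2
x_5 = 3.0000, f(x_5) = 0.019915, coefficient = 1

I ≈ (0.200000/2) × 3.822488 = 0.382249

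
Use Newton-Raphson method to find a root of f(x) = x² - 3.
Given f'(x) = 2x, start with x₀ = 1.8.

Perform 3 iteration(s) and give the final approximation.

f(x) = x² - 3
f'(x) = 2x
x₀ = 1.8

Newton-Raphson formula: x_{n+1} = x_n - f(x_n)/f'(x_n)

Iteration 1:
  f(1.800000) = 0.240000
  f'(1.800000) = 3.600000
  x_1 = 1.800000 - 0.240000/3.600000 = 1.733333
Iteration 2:
  f(1.733333) = 0.004444
  f'(1.733333) = 3.466667
  x_2 = 1.733333 - 0.004444/3.466667 = 1.732051
Iteration 3:
  f(1.732051) = 0.000002
  f'(1.732051) = 3.464103
  x_3 = 1.732051 - 0.000002/3.464103 = 1.732051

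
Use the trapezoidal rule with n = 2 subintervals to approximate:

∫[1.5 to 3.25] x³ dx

f(x) = x³
a = 1.5, b = 3.25, n = 2
h = (b - a)/n = 0.875000

Trapezoidal rule: (h/2)[f(x₀) + 2f(x₁) + 2f(x₂) + ... + f(xₙ)]

x_0 = 1.5000, f(x_0) = 3.375000, coefficient = 1
x_1 = 2.3750, f(x_1) = 13.396484, coefficient = 2
x_2 = 3.2500, f(x_2) = 34.328125, coefficient = 1

I ≈ (0.875000/2) × 64.496094 = 28.217041
Exact value: 26.625977
Error: 1.591064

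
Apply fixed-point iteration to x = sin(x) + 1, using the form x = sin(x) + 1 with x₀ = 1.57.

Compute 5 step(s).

Equation: x = sin(x) + 1
Fixed-point form: x = sin(x) + 1
x₀ = 1.57

x_1 = g(1.570000) = 2.000000
x_2 = g(2.000000) = 1.909298
x_3 = g(1.909298) = 1.943253
x_4 = g(1.943253) = 1.931436
x_5 = g(1.931436) = 1.935671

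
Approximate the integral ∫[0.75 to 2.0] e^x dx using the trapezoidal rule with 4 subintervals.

f(x) = e^x
a = 0.75, b = 2.0, n = 4
h = (b - a)/n = 0.312500

Trapezoidal rule: (h/2)[f(x₀) + 2f(x₁) + 2f(x₂) + ... + f(xₙ)]

x_0 = 0.7500, f(x_0) = 2.117000, coefficient = 1
x_1 = 1.0625, f(x_1) = 2.893596, coefficient = 2
x_2 = 1.3750, f(x_2) = 3.955077, coefficient = 2
x_3 = 1.6875, f(x_3) = 5.405949, coefficient = 2
x_4 = 2.0000, f(x_4) = 7.389056, coefficient = 1

I ≈ (0.312500/2) × 34.015299 = 5.314891
Exact value: 5.272056
Error: 0.042834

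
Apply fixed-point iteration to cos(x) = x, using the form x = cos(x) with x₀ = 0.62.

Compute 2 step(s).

Equation: cos(x) = x
Fixed-point form: x = cos(x)
x₀ = 0.62

x_1 = g(0.620000) = 0.813878
x_2 = g(0.813878) = 0.686684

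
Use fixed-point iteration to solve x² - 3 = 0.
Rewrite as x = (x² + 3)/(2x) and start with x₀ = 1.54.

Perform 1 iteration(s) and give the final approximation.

Equation: x² - 3 = 0
Fixed-point form: x = (x² + 3)/(2x)
x₀ = 1.54

x_1 = g(1.540000) = 1.744026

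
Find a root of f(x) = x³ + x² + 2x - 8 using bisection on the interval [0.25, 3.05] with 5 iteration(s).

f(x) = x³ + x² + 2x - 8
Initial interval: [0.25, 3.05]

Iteration 1:
  c_1 = (0.250000 + 3.050000)/2 = 1.650000
  f(c_1) = f(1.650000) = 2.514625
  f(a) × f(c) < 0, new interval: [0.250000, 1.650000]
Iteration 2:
  c_2 = (0.250000 + 1.650000)/2 = 0.950000
  f(c_2) = f(0.950000) = -4.340125
  f(a) × f(c) ≥ 0, new interval: [0.950000, 1.650000]
Iteration 3:
  c_3 = (0.950000 + 1.650000)/2 = 1.300000
  f(c_3) = f(1.300000) = -1.513000
  f(a) × f(c) ≥ 0, new interval: [1.300000, 1.650000]
Iteration 4:
  c_4 = (1.300000 + 1.650000)/2 = 1.475000
  f(c_4) = f(1.475000) = 0.334672
  f(a) × f(c) < 0, new interval: [1.300000, 1.475000]
Iteration 5:
  c_5 = (1.300000 + 1.475000)/2 = 1.387500
  f(c_5) = f(1.387500) = -0.628689
  f(a) × f(c) ≥ 0, new interval: [1.387500, 1.475000]

After 5 iteration(s), the approximation is c_5 = 1.387500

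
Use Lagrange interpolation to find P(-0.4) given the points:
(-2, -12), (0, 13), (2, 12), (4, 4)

Lagrange interpolation formula:
P(x) = Σ yᵢ × Lᵢ(x)
where Lᵢ(x) = Π_{j≠i} (x - xⱼ)/(xᵢ - xⱼ)

L_0(-0.4) = (-0.4 - 0)/(-2 - 0) × (-0.4 - 2)/(-2 - 2) × (-0.4 - 4)/(-2 - 4) = 0.088000
L_1(-0.4) = (-0.4 - (-2))/(0 - (-2)) × (-0.4 - 2)/(0 - 2) × (-0.4 - 4)/(0 - 4) = 1.056000
L_2(-0.4) = (-0.4 - (-2))/(2 - (-2)) × (-0.4 - 0)/(2 - 0) × (-0.4 - 4)/(2 - 4) = -0.176000
L_3(-0.4) = (-0.4 - (-2))/(4 - (-2)) × (-0.4 - 0)/(4 - 0) × (-0.4 - 2)/(4 - 2) = 0.032000

P(-0.4) = (-12)×L_0(-0.4) + 13×L_1(-0.4) + 12×L_2(-0.4) + 4×L_3(-0.4)
P(-0.4) = 10.688000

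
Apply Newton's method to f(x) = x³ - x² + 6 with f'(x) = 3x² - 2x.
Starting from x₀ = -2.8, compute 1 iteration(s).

f(x) = x³ - x² + 6
f'(x) = 3x² - 2x
x₀ = -2.8

Newton-Raphson formula: x_{n+1} = x_n - f(x_n)/f'(x_n)

Iteration 1:
  f(-2.800000) = -23.792000
  f'(-2.800000) = 29.120000
  x_1 = -2.800000 - (-23.792000)/29.120000 = -1.982967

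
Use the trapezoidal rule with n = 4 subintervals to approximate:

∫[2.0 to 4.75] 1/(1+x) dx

f(x) = 1/(1+x)
a = 2.0, b = 4.75, n = 4
h = (b - a)/n = 0.687500

Trapezoidal rule: (h/2)[f(x₀) + 2f(x₁) + 2f(x₂) + ... + f(xₙ)]

x_0 = 2.0000, f(x_0) = 0.333333, coefficient = 1
x_1 = 2.6875, f(x_1) = 0.271186, coefficient = 2
x_2 = 3.3750, f(x_2) = 0.228571, coefficient = 2
x_3 = 4.0625, f(x_3) = 0.197531, coefficient = 2
x_4 = 4.7500, f(x_4) = 0.173913, coefficient = 1

I ≈ (0.687500/2) × 1.901824 = 0.653752
Exact value: 0.650588
Error: 0.003164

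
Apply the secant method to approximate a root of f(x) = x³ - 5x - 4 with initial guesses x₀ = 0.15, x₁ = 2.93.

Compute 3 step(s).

f(x) = x³ - 5x - 4
x₀ = 0.15, x₁ = 2.93

Secant formula: x_{n+1} = x_n - f(x_n)(x_n - x_{n-1})/(f(x_n) - f(x_{n-1}))

Iteration 1:
  f(0.150000) = -4.746625
  f(2.930000) = 6.503757
  x_2 = 2.930000 - 6.503757×(2.930000 - 0.150000)/(6.503757 - (-4.746625))
       = 1.322904
Iteration 2:
  f(2.930000) = 6.503757
  f(1.322904) = -8.299339
  x_3 = 1.322904 - (-8.299339)×(1.322904 - 2.930000)/(-8.299339 - 6.503757)
       = 2.223921
Iteration 3:
  f(1.322904) = -8.299339
  f(2.223921) = -4.120486
  x_4 = 2.223921 - (-4.120486)×(2.223921 - 1.322904)/(-4.120486 - (-8.299339))
       = 3.112353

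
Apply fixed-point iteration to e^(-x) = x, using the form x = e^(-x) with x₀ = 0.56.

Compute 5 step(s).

Equation: e^(-x) = x
Fixed-point form: x = e^(-x)
x₀ = 0.56

x_1 = g(0.560000) = 0.571209
x_2 = g(0.571209) = 0.564842
x_3 = g(0.564842) = 0.568450
x_4 = g(0.568450) = 0.566403
x_5 = g(0.566403) = 0.567563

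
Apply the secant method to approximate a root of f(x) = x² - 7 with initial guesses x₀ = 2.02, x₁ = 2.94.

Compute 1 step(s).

f(x) = x² - 7
x₀ = 2.02, x₁ = 2.94

Secant formula: x_{n+1} = x_n - f(x_n)(x_n - x_{n-1})/(f(x_n) - f(x_{n-1}))

Iteration 1:
  f(2.020000) = -2.919600
  f(2.940000) = 1.643600
  x_2 = 2.940000 - 1.643600×(2.940000 - 2.020000)/(1.643600 - (-2.919600))
       = 2.608629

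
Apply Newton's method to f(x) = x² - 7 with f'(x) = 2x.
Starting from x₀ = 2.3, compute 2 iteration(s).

f(x) = x² - 7
f'(x) = 2x
x₀ = 2.3

Newton-Raphson formula: x_{n+1} = x_n - f(x_n)/f'(x_n)

Iteration 1:
  f(2.300000) = -1.710000
  f'(2.300000) = 4.600000
  x_1 = 2.300000 - (-1.710000)/4.600000 = 2.671739
Iteration 2:
  f(2.671739) = 0.138190
  f'(2.671739) = 5.343478
  x_2 = 2.671739 - 0.138190/5.343478 = 2.645878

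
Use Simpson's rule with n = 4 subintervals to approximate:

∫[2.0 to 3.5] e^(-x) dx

f(x) = e^(-x)
a = 2.0, b = 3.5, n = 4
h = (b - a)/n = 0.375000

Simpson's rule: (h/3)[f(x₀) + 4f(x₁) + 2f(x₂) + ... + f(xₙ)]

x_0 = 2.0000, f(x_0) = 0.135335, coefficient = 1
x_1 = 2.3750, f(x_1) = 0.093014, coefficient = 4
x_2 = 2.7500, f(x_2) = 0.063928, coefficient = 2
x_3 = 3.1250, f(x_3) = 0.043937, coefficient = 4
x_4 = 3.5000, f(x_4) = 0.030197, coefficient = 1

I ≈ (0.375000/3) × 0.841194 = 0.105149
Exact value: 0.105138
Error: 0.000011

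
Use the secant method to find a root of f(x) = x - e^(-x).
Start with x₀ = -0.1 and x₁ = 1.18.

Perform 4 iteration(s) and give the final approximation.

f(x) = x - e^(-x)
x₀ = -0.1, x₁ = 1.18

Secant formula: x_{n+1} = x_n - f(x_n)(x_n - x_{n-1})/(f(x_n) - f(x_{n-1}))

Iteration 1:
  f(-0.100000) = -1.205171
  f(1.180000) = 0.872721
  x_2 = 1.180000 - 0.872721×(1.180000 - (-0.100000))/(0.872721 - (-1.205171))
       = 0.642396
Iteration 2:
  f(1.180000) = 0.872721
  f(0.642396) = 0.116365
  x_3 = 0.642396 - 0.116365×(0.642396 - 1.180000)/(0.116365 - 0.872721)
       = 0.559686
Iteration 3:
  f(0.642396) = 0.116365
  f(0.559686) = -0.011703
  x_4 = 0.559686 - (-0.011703)×(0.559686 - 0.642396)/(-0.011703 - 0.116365)
       = 0.567244
Iteration 4:
  f(0.559686) = -0.011703
  f(0.567244) = 0.000157
  x_5 = 0.567244 - 0.000157×(0.567244 - 0.559686)/(0.000157 - (-0.011703))
       = 0.567143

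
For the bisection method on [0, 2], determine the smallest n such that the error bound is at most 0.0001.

We need (b-a)/2^n ≤ 0.0001
(2 - 0)/2^n ≤ 0.0001
2/2^n ≤ 0.0001
2^n ≥ 20000
n ≥ log₂(20000) = 14.29
n ≥ 15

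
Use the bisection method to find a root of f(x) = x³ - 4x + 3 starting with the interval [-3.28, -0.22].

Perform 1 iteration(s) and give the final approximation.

f(x) = x³ - 4x + 3
Initial interval: [-3.28, -0.22]

Iteration 1:
  c_1 = (-3.280000 + (-0.220000))/2 = -1.750000
  f(c_1) = f(-1.750000) = 4.640625
  f(a) × f(c) < 0, new interval: [-3.280000, -1.750000]

After 1 iteration(s), the approximation is c_1 = -1.750000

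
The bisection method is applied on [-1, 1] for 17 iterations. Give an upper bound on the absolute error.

Bisection error bound: |error| ≤ (b-a)/2^n
|error| ≤ (1 - (-1))/2^17 = 2/2^17
|error| ≤ 0.0000152588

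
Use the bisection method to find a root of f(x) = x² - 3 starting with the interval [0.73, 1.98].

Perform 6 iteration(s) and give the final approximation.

f(x) = x² - 3
Initial interval: [0.73, 1.98]

Iteration 1:
  c_1 = (0.730000 + 1.980000)/2 = 1.355000
  f(c_1) = f(1.355000) = -1.163975
  f(a) × f(c) ≥ 0, new interval: [1.355000, 1.980000]
Iteration 2:
  c_2 = (1.355000 + 1.980000)/2 = 1.667500
  f(c_2) = f(1.667500) = -0.219444
  f(a) × f(c) ≥ 0, new interval: [1.667500, 1.980000]
Iteration 3:
  c_3 = (1.667500 + 1.980000)/2 = 1.823750
  f(c_3) = f(1.823750) = 0.326064
  f(a) × f(c) < 0, new interval: [1.667500, 1.823750]
Iteration 4:
  c_4 = (1.667500 + 1.823750)/2 = 1.745625
  f(c_4) = f(1.745625) = 0.047207
  f(a) × f(c) < 0, new interval: [1.667500, 1.745625]
Iteration 5:
  c_5 = (1.667500 + 1.745625)/2 = 1.706562
  f(c_5) = f(1.706562) = -0.087644
  f(a) × f(c) ≥ 0, new interval: [1.706562, 1.745625]
Iteration 6:
  c_6 = (1.706562 + 1.745625)/2 = 1.726094
  f(c_6) = f(1.726094) = -0.020600
  f(a) × f(c) ≥ 0, new interval: [1.726094, 1.745625]

After 6 iteration(s), the approximation is c_6 = 1.726094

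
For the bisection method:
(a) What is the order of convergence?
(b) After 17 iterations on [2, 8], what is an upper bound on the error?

(a) Bisection has linear (order 1) convergence; the error is halved each step.

(b) Error bound = (b-a)/2^n = (8 - 2)/2^{17}
    = 6/2^{17}

(a) 1 (linear); (b) error ≤ 4.58e-05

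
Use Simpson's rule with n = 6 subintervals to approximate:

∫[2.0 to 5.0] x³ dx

f(x) = x³
a = 2.0, b = 5.0, n = 6
h = (b - a)/n = 0.500000

Simpson's rule: (h/3)[f(x₀) + 4f(x₁) + 2f(x₂) + ... + f(xₙ)]

x_0 = 2.0000, f(x_0) = 8.000000, coefficient = 1
x_1 = 2.5000, f(x_1) = 15.625000, coefficient = 4
x_2 = 3.0000, f(x_2) = 27.000000, coefficient = 2
x_3 = 3.5000, f(x_3) = 42.875000, coefficient = 4
x_4 = 4.0000, f(x_4) = 64.000000, coefficient = 2
x_5 = 4.5000, f(x_5) = 91.125000, coefficient = 4
x_6 = 5.0000, f(x_6) = 125.000000, coefficient = 1

I ≈ (0.500000/3) × 913.500000 = 152.250000
Exact value: 152.250000
Error: 0.000000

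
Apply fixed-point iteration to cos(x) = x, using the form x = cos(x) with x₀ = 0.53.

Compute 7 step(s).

Equation: cos(x) = x
Fixed-point form: x = cos(x)
x₀ = 0.53

x_1 = g(0.530000) = 0.862807
x_2 = g(0.862807) = 0.650308
x_3 = g(0.650308) = 0.795898
x_4 = g(0.795898) = 0.699644
x_5 = g(0.699644) = 0.765072
x_6 = g(0.765072) = 0.721333
x_7 = g(0.721333) = 0.750926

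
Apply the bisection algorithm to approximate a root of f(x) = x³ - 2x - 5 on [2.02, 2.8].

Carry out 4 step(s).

f(x) = x³ - 2x - 5
Initial interval: [2.02, 2.8]

Iteration 1:
  c_1 = (2.020000 + 2.800000)/2 = 2.410000
  f(c_1) = f(2.410000) = 4.177521
  f(a) × f(c) < 0, new interval: [2.020000, 2.410000]
Iteration 2:
  c_2 = (2.020000 + 2.410000)/2 = 2.215000
  f(c_2) = f(2.215000) = 1.437288
  f(a) × f(c) < 0, new interval: [2.020000, 2.215000]
Iteration 3:
  c_3 = (2.020000 + 2.215000)/2 = 2.117500
  f(c_3) = f(2.117500) = 0.259460
  f(a) × f(c) < 0, new interval: [2.020000, 2.117500]
Iteration 4:
  c_4 = (2.020000 + 2.117500)/2 = 2.068750
  f(c_4) = f(2.068750) = -0.283816
  f(a) × f(c) ≥ 0, new interval: [2.068750, 2.117500]

After 4 iteration(s), the approximation is c_4 = 2.068750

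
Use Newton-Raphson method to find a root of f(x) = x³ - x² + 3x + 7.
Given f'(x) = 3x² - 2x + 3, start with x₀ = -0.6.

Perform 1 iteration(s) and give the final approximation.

f(x) = x³ - x² + 3x + 7
f'(x) = 3x² - 2x + 3
x₀ = -0.6

Newton-Raphson formula: x_{n+1} = x_n - f(x_n)/f'(x_n)

Iteration 1:
  f(-0.600000) = 4.624000
  f'(-0.600000) = 5.280000
  x_1 = -0.600000 - 4.624000/5.280000 = -1.475758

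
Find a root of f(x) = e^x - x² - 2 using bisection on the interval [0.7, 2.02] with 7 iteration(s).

f(x) = e^x - x² - 2
Initial interval: [0.7, 2.02]

Iteration 1:
  c_1 = (0.700000 + 2.020000)/2 = 1.360000
  f(c_1) = f(1.360000) = 0.046593
  f(a) × f(c) < 0, new interval: [0.700000, 1.360000]
Iteration 2:
  c_2 = (0.700000 + 1.360000)/2 = 1.030000
  f(c_2) = f(1.030000) = -0.259834
  f(a) × f(c) ≥ 0, new interval: [1.030000, 1.360000]
Iteration 3:
  c_3 = (1.030000 + 1.360000)/2 = 1.195000
  f(c_3) = f(1.195000) = -0.124467
  f(a) × f(c) ≥ 0, new interval: [1.195000, 1.360000]
Iteration 4:
  c_4 = (1.195000 + 1.360000)/2 = 1.277500
  f(c_4) = f(1.277500) = -0.044347
  f(a) × f(c) ≥ 0, new interval: [1.277500, 1.360000]
Iteration 5:
  c_5 = (1.277500 + 1.360000)/2 = 1.318750
  f(c_5) = f(1.318750) = -0.000357
  f(a) × f(c) ≥ 0, new interval: [1.318750, 1.360000]
Iteration 6:
  c_6 = (1.318750 + 1.360000)/2 = 1.339375
  f(c_6) = f(1.339375) = 0.022732
  f(a) × f(c) < 0, new interval: [1.318750, 1.339375]
Iteration 7:
  c_7 = (1.318750 + 1.339375)/2 = 1.329063
  f(c_7) = f(1.329063) = 0.011093
  f(a) × f(c) < 0, new interval: [1.318750, 1.329063]

After 7 iteration(s), the approximation is c_7 = 1.329063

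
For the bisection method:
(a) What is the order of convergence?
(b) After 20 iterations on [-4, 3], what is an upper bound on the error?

(a) Bisection has linear (order 1) convergence; the error is halved each step.

(b) Error bound = (b-a)/2^n = (3 - (-4))/2^{20}
    = 7/2^{20}

(a) 1 (linear); (b) error ≤ 6.68e-06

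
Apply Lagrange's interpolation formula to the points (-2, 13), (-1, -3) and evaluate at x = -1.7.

Lagrange interpolation formula:
P(x) = Σ yᵢ × Lᵢ(x)
where Lᵢ(x) = Π_{j≠i} (x - xⱼ)/(xᵢ - xⱼ)

L_0(-1.7) = (-1.7 - (-1))/(-2 - (-1)) = 0.700000
L_1(-1.7) = (-1.7 - (-2))/(-1 - (-2)) = 0.300000

P(-1.7) = 13×L_0(-1.7) + (-3)×L_1(-1.7)
P(-1.7) = 8.200000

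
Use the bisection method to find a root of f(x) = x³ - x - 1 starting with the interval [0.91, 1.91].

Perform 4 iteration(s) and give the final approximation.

f(x) = x³ - x - 1
Initial interval: [0.91, 1.91]

Iteration 1:
  c_1 = (0.910000 + 1.910000)/2 = 1.410000
  f(c_1) = f(1.410000) = 0.393221
  f(a) × f(c) < 0, new interval: [0.910000, 1.410000]
Iteration 2:
  c_2 = (0.910000 + 1.410000)/2 = 1.160000
  f(c_2) = f(1.160000) = -0.599104
  f(a) × f(c) ≥ 0, new interval: [1.160000, 1.410000]
Iteration 3:
  c_3 = (1.160000 + 1.410000)/2 = 1.285000
  f(c_3) = f(1.285000) = -0.163176
  f(a) × f(c) ≥ 0, new interval: [1.285000, 1.410000]
Iteration 4:
  c_4 = (1.285000 + 1.410000)/2 = 1.347500
  f(c_4) = f(1.347500) = 0.099232
  f(a) × f(c) < 0, new interval: [1.285000, 1.347500]

After 4 iteration(s), the approximation is c_4 = 1.347500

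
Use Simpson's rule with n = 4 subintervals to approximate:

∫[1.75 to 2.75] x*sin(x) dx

f(x) = x*sin(x)
a = 1.75, b = 2.75, n = 4
h = (b - a)/n = 0.250000

Simpson's rule: (h/3)[f(x₀) + 4f(x₁) + 2f(x₂) + ... + f(xₙ)]

x_0 = 1.7500, f(x_0) = 1.721975, coefficient = 1
x_1 = 2.0000, f(x_1) = 1.818595, coefficient = 4
x_2 = 2.2500, f(x_2) = 1.750665, coefficient = 2
x_3 = 2.5000, f(x_3) = 1.496180, coefficient = 4
x_4 = 2.7500, f(x_4) = 1.049568, coefficient = 1

I ≈ (0.250000/3) × 19.531973 = 1.627664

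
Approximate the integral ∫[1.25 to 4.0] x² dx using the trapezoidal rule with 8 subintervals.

f(x) = x²
a = 1.25, b = 4.0, n = 8
h = (b - a)/n = 0.343750

Trapezoidal rule: (h/2)[f(x₀) + 2f(x₁) + 2f(x₂) + ... + f(xₙ)]

x_0 = 1.2500, f(x_0) = 1.562500, coefficient = 1
x_1 = 1.5938, f(x_1) = 2.540039, coefficient = 2
x_2 = 1.9375, f(x_2) = 3.753906, coefficient = 2
x_3 = 2.2812, f(x_3) = 5.204102, coefficient = 2
x_4 = 2.6250, f(x_4) = 6.890625, coefficient = 2
x_5 = 2.9688, f(x_5) = 8.813477, coefficient = 2
x_6 = 3.3125, f(x_6) = 10.972656, coefficient = 2
x_7 = 3.6562, f(x_7) = 13.368164, coefficient = 2
x_8 = 4.0000, f(x_8) = 16.000000, coefficient = 1

I ≈ (0.343750/2) × 120.648438 = 20.736450
Exact value: 20.682292
Error: 0.054159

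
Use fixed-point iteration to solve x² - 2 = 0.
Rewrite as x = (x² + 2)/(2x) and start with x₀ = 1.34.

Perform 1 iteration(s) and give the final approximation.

Equation: x² - 2 = 0
Fixed-point form: x = (x² + 2)/(2x)
x₀ = 1.34

x_1 = g(1.340000) = 1.416269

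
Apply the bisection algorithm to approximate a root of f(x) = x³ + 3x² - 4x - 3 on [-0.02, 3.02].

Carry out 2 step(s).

f(x) = x³ + 3x² - 4x - 3
Initial interval: [-0.02, 3.02]

Iteration 1:
  c_1 = (-0.020000 + 3.020000)/2 = 1.500000
  f(c_1) = f(1.500000) = 1.125000
  f(a) × f(c) < 0, new interval: [-0.020000, 1.500000]
Iteration 2:
  c_2 = (-0.020000 + 1.500000)/2 = 0.740000
  f(c_2) = f(0.740000) = -3.911976
  f(a) × f(c) ≥ 0, new interval: [0.740000, 1.500000]

After 2 iteration(s), the approximation is c_2 = 0.740000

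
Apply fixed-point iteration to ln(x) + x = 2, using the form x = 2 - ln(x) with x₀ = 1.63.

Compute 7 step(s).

Equation: ln(x) + x = 2
Fixed-point form: x = 2 - ln(x)
x₀ = 1.63

x_1 = g(1.630000) = 1.511420
x_2 = g(1.511420) = 1.586950
x_3 = g(1.586950) = 1.538186
x_4 = g(1.538186) = 1.569396
x_5 = g(1.569396) = 1.549309
x_6 = g(1.549309) = 1.562191
x_7 = g(1.562191) = 1.553911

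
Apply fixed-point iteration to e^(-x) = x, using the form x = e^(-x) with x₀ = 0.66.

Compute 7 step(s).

Equation: e^(-x) = x
Fixed-point form: x = e^(-x)
x₀ = 0.66

x_1 = g(0.660000) = 0.516851
x_2 = g(0.516851) = 0.596395
x_3 = g(0.596395) = 0.550793
x_4 = g(0.550793) = 0.576492
x_5 = g(0.576492) = 0.561866
x_6 = g(0.561866) = 0.570144
x_7 = g(0.570144) = 0.565444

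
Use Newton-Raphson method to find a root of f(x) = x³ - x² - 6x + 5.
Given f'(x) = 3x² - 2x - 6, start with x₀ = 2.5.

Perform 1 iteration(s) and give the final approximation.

f(x) = x³ - x² - 6x + 5
f'(x) = 3x² - 2x - 6
x₀ = 2.5

Newton-Raphson formula: x_{n+1} = x_n - f(x_n)/f'(x_n)

Iteration 1:
  f(2.500000) = -0.625000
  f'(2.500000) = 7.750000
  x_1 = 2.500000 - (-0.625000)/7.750000 = 2.580645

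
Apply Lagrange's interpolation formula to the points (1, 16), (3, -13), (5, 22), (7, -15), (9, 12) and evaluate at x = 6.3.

Lagrange interpolation formula:
P(x) = Σ yᵢ × Lᵢ(x)
where Lᵢ(x) = Π_{j≠i} (x - xⱼ)/(xᵢ - xⱼ)

L_0(6.3) = (6.3 - 3)/(1 - 3) × (6.3 - 5)/(1 - 5) × (6.3 - 7)/(1 - 7) × (6.3 - 9)/(1 - 9) = 0.021115
L_1(6.3) = (6.3 - 1)/(3 - 1) × (6.3 - 5)/(3 - 5) × (6.3 - 7)/(3 - 7) × (6.3 - 9)/(3 - 9) = -0.135647
L_2(6.3) = (6.3 - 1)/(5 - 1) × (6.3 - 3)/(5 - 3) × (6.3 - 7)/(5 - 7) × (6.3 - 9)/(5 - 9) = 0.516502
L_3(6.3) = (6.3 - 1)/(7 - 1) × (6.3 - 3)/(7 - 3) × (6.3 - 5)/(7 - 5) × (6.3 - 9)/(7 - 9) = 0.639478
L_4(6.3) = (6.3 - 1)/(9 - 1) × (6.3 - 3)/(9 - 3) × (6.3 - 5)/(9 - 5) × (6.3 - 7)/(9 - 7) = -0.041448

P(6.3) = 16×L_0(6.3) + (-13)×L_1(6.3) + 22×L_2(6.3) + (-15)×L_3(6.3) + 12×L_4(6.3)
P(6.3) = 3.374738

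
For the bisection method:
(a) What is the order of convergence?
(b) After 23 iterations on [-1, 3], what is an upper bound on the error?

(a) Bisection has linear (order 1) convergence; the error is halved each step.

(b) Error bound = (b-a)/2^n = (3 - (-1))/2^{23}
    = 4/2^{23}

(a) 1 (linear); (b) error ≤ 4.77e-07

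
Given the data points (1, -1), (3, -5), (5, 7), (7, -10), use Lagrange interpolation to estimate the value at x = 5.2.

Lagrange interpolation formula:
P(x) = Σ yᵢ × Lᵢ(x)
where Lᵢ(x) = Π_{j≠i} (x - xⱼ)/(xᵢ - xⱼ)

L_0(5.2) = (5.2 - 3)/(1 - 3) × (5.2 - 5)/(1 - 5) × (5.2 - 7)/(1 - 7) = 0.016500
L_1(5.2) = (5.2 - 1)/(3 - 1) × (5.2 - 5)/(3 - 5) × (5.2 - 7)/(3 - 7) = -0.094500
L_2(5.2) = (5.2 - 1)/(5 - 1) × (5.2 - 3)/(5 - 3) × (5.2 - 7)/(5 - 7) = 1.039500
L_3(5.2) = (5.2 - 1)/(7 - 1) × (5.2 - 3)/(7 - 3) × (5.2 - 5)/(7 - 5) = 0.038500

P(5.2) = (-1)×L_0(5.2) + (-5)×L_1(5.2) + 7×L_2(5.2) + (-10)×L_3(5.2)
P(5.2) = 7.347500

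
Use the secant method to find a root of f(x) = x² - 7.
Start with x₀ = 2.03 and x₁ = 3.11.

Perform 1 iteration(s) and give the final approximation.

f(x) = x² - 7
x₀ = 2.03, x₁ = 3.11

Secant formula: x_{n+1} = x_n - f(x_n)(x_n - x_{n-1})/(f(x_n) - f(x_{n-1}))

Iteration 1:
  f(2.030000) = -2.879100
  f(3.110000) = 2.672100
  x_2 = 3.110000 - 2.672100×(3.110000 - 2.030000)/(2.672100 - (-2.879100))
       = 2.590136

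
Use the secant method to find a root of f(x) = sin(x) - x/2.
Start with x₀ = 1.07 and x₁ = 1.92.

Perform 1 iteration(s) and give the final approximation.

f(x) = sin(x) - x/2
x₀ = 1.07, x₁ = 1.92

Secant formula: x_{n+1} = x_n - f(x_n)(x_n - x_{n-1})/(f(x_n) - f(x_{n-1}))

Iteration 1:
  f(1.070000) = 0.342201
  f(1.920000) = -0.020355
  x_2 = 1.920000 - (-0.020355)×(1.920000 - 1.070000)/(-0.020355 - 0.342201)
       = 1.872279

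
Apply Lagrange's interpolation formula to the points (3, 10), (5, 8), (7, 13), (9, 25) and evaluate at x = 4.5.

Lagrange interpolation formula:
P(x) = Σ yᵢ × Lᵢ(x)
where Lᵢ(x) = Π_{j≠i} (x - xⱼ)/(xᵢ - xⱼ)

L_0(4.5) = (4.5 - 5)/(3 - 5) × (4.5 - 7)/(3 - 7) × (4.5 - 9)/(3 - 9) = 0.117188
L_1(4.5) = (4.5 - 3)/(5 - 3) × (4.5 - 7)/(5 - 7) × (4.5 - 9)/(5 - 9) = 1.054688
L_2(4.5) = (4.5 - 3)/(7 - 3) × (4.5 - 5)/(7 - 5) × (4.5 - 9)/(7 - 9) = -0.210938
L_3(4.5) = (4.5 - 3)/(9 - 3) × (4.5 - 5)/(9 - 5) × (4.5 - 7)/(9 - 7) = 0.039062

P(4.5) = 10×L_0(4.5) + 8×L_1(4.5) + 13×L_2(4.5) + 25×L_3(4.5)
P(4.5) = 7.843750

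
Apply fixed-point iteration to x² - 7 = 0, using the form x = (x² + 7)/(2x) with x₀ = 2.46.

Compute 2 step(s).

Equation: x² - 7 = 0
Fixed-point form: x = (x² + 7)/(2x)
x₀ = 2.46

x_1 = g(2.460000) = 2.652764
x_2 = g(2.652764) = 2.645761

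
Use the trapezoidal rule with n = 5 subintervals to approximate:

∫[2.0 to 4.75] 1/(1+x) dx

f(x) = 1/(1+x)
a = 2.0, b = 4.75, n = 5
h = (b - a)/n = 0.550000

Trapezoidal rule: (h/2)[f(x₀) + 2f(x₁) + 2f(x₂) + ... + f(xₙ)]

x_0 = 2.0000, f(x_0) = 0.333333, coefficient = 1
x_1 = 2.5500, f(x_1) = 0.281690, coefficient = 2
x_2 = 3.1000, f(x_2) = 0.243902, coefficient = 2
x_3 = 3.6500, f(x_3) = 0.215054, coefficient = 2
x_4 = 4.2000, f(x_4) = 0.192308, coefficient = 2
x_5 = 4.7500, f(x_5) = 0.173913, coefficient = 1

I ≈ (0.550000/2) × 2.373154 = 0.652617
Exact value: 0.650588
Error: 0.002030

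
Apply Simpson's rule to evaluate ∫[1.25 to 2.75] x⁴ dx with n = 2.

f(x) = x⁴
a = 1.25, b = 2.75, n = 2
h = (b - a)/n = 0.750000

Simpson's rule: (h/3)[f(x₀) + 4f(x₁) + 2f(x₂) + ... + f(xₙ)]

x_0 = 1.2500, f(x_0) = 2.441406, coefficient = 1
x_1 = 2.0000, f(x_1) = 16.000000, coefficient = 4
x_2 = 2.7500, f(x_2) = 57.191406, coefficient = 1

I ≈ (0.750000/3) × 123.632812 = 30.908203
Exact value: 30.844922
Error: 0.063281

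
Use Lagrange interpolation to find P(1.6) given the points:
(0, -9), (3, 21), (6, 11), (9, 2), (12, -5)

Lagrange interpolation formula:
P(x) = Σ yᵢ × Lᵢ(x)
where Lᵢ(x) = Π_{j≠i} (x - xⱼ)/(xᵢ - xⱼ)

L_0(1.6) = (1.6 - 3)/(0 - 3) × (1.6 - 6)/(0 - 6) × (1.6 - 9)/(0 - 9) × (1.6 - 12)/(0 - 12) = 0.243865
L_1(1.6) = (1.6 - 0)/(3 - 0) × (1.6 - 6)/(3 - 6) × (1.6 - 9)/(3 - 9) × (1.6 - 12)/(3 - 12) = 1.114812
L_2(1.6) = (1.6 - 0)/(6 - 0) × (1.6 - 3)/(6 - 3) × (1.6 - 9)/(6 - 9) × (1.6 - 12)/(6 - 12) = -0.532069
L_3(1.6) = (1.6 - 0)/(9 - 0) × (1.6 - 3)/(9 - 3) × (1.6 - 6)/(9 - 6) × (1.6 - 12)/(9 - 12) = 0.210910
L_4(1.6) = (1.6 - 0)/(12 - 0) × (1.6 - 3)/(12 - 3) × (1.6 - 6)/(12 - 6) × (1.6 - 9)/(12 - 9) = -0.037518

P(1.6) = (-9)×L_0(1.6) + 21×L_1(1.6) + 11×L_2(1.6) + 2×L_3(1.6) + (-5)×L_4(1.6)
P(1.6) = 15.972905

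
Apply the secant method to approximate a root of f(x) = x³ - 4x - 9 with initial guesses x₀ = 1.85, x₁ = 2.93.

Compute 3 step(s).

f(x) = x³ - 4x - 9
x₀ = 1.85, x₁ = 2.93

Secant formula: x_{n+1} = x_n - f(x_n)(x_n - x_{n-1})/(f(x_n) - f(x_{n-1}))

Iteration 1:
  f(1.850000) = -10.068375
  f(2.930000) = 4.433757
  x_2 = 2.930000 - 4.433757×(2.930000 - 1.850000)/(4.433757 - (-10.068375))
       = 2.599810
Iteration 2:
  f(2.930000) = 4.433757
  f(2.599810) = -1.827091
  x_3 = 2.599810 - (-1.827091)×(2.599810 - 2.930000)/(-1.827091 - 4.433757)
       = 2.696169
Iteration 3:
  f(2.599810) = -1.827091
  f(2.696169) = -0.185345
  x_4 = 2.696169 - (-0.185345)×(2.696169 - 2.599810)/(-0.185345 - (-1.827091))
       = 2.707047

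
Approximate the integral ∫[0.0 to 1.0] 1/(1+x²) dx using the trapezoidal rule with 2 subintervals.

f(x) = 1/(1+x²)
a = 0.0, b = 1.0, n = 2
h = (b - a)/n = 0.500000

Trapezoidal rule: (h/2)[f(x₀) + 2f(x₁) + 2f(x₂) + ... + f(xₙ)]

x_0 = 0.0000, f(x_0) = 1.000000, coefficient = 1
x_1 = 0.5000, f(x_1) = 0.800000, coefficient = 2
x_2 = 1.0000, f(x_2) = 0.500000, coefficient = 1

I ≈ (0.500000/2) × 3.100000 = 0.775000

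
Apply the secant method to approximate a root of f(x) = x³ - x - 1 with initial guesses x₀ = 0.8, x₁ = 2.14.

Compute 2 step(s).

f(x) = x³ - x - 1
x₀ = 0.8, x₁ = 2.14

Secant formula: x_{n+1} = x_n - f(x_n)(x_n - x_{n-1})/(f(x_n) - f(x_{n-1}))

Iteration 1:
  f(0.800000) = -1.288000
  f(2.140000) = 6.660344
  x_2 = 2.140000 - 6.660344×(2.140000 - 0.800000)/(6.660344 - (-1.288000))
       = 1.017142
Iteration 2:
  f(2.140000) = 6.660344
  f(1.017142) = -0.964829
  x_3 = 1.017142 - (-0.964829)×(1.017142 - 2.140000)/(-0.964829 - 6.660344)
       = 1.159220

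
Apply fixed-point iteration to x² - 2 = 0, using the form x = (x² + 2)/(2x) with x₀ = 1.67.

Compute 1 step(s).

Equation: x² - 2 = 0
Fixed-point form: x = (x² + 2)/(2x)
x₀ = 1.67

x_1 = g(1.670000) = 1.433802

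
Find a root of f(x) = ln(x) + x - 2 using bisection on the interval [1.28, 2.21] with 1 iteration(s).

f(x) = ln(x) + x - 2
Initial interval: [1.28, 2.21]

Iteration 1:
  c_1 = (1.280000 + 2.210000)/2 = 1.745000
  f(c_1) = f(1.745000) = 0.301755
  f(a) × f(c) < 0, new interval: [1.280000, 1.745000]

After 1 iteration(s), the approximation is c_1 = 1.745000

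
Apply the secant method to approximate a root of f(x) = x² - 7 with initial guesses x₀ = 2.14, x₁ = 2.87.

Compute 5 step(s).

f(x) = x² - 7
x₀ = 2.14, x₁ = 2.87

Secant formula: x_{n+1} = x_n - f(x_n)(x_n - x_{n-1})/(f(x_n) - f(x_{n-1}))

Iteration 1:
  f(2.140000) = -2.420400
  f(2.870000) = 1.236900
  x_2 = 2.870000 - 1.236900×(2.870000 - 2.140000)/(1.236900 - (-2.420400))
       = 2.623114
Iteration 2:
  f(2.870000) = 1.236900
  f(2.623114) = -0.119274
  x_3 = 2.623114 - (-0.119274)×(2.623114 - 2.870000)/(-0.119274 - 1.236900)
       = 2.644827
Iteration 3:
  f(2.623114) = -0.119274
  f(2.644827) = -0.004889
  x_4 = 2.644827 - (-0.004889)×(2.644827 - 2.623114)/(-0.004889 - (-0.119274))
       = 2.645755
Iteration 4:
  f(2.644827) = -0.004889
  f(2.645755) = 0.000021
  x_5 = 2.645755 - 0.000021×(2.645755 - 2.644827)/(0.000021 - (-0.004889))
       = 2.645751
Iteration 5:
  f(2.645755) = 0.000021
  f(2.645751) = 0.000000
  x_6 = 2.645751 - 0.000000×(2.645751 - 2.645755)/(0.000000 - 0.000021)
       = 2.645751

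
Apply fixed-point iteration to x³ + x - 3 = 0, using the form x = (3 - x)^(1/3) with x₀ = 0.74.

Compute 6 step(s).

Equation: x³ + x - 3 = 0
Fixed-point form: x = (3 - x)^(1/3)
x₀ = 0.74

x_1 = g(0.740000) = 1.312309
x_2 = g(1.312309) = 1.190596
x_3 = g(1.190596) = 1.218555
x_4 = g(1.218555) = 1.212246
x_5 = g(1.212246) = 1.213675
x_6 = g(1.213675) = 1.213352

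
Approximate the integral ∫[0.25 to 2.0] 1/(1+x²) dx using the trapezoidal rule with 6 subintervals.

f(x) = 1/(1+x²)
a = 0.25, b = 2.0, n = 6
h = (b - a)/n = 0.291667

Trapezoidal rule: (h/2)[f(x₀) + 2f(x₁) + 2f(x₂) + ... + f(xₙ)]

x_0 = 0.2500, f(x_0) = 0.941176, coefficient = 1
x_1 = 0.5417, f(x_1) = 0.773154, coefficient = 2
x_2 = 0.8333, f(x_2) = 0.590164, coefficient = 2
x_3 = 1.1250, f(x_3) = 0.441379, coefficient = 2
x_4 = 1.4167, f(x_4) = 0.332564, coefficient = 2
x_5 = 1.7083, f(x_5) = 0.255206, coefficient = 2
x_6 = 2.0000, f(x_6) = 0.200000, coefficient = 1

I ≈ (0.291667/2) × 5.926111 = 0.864224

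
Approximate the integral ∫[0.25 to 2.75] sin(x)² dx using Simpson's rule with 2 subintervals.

f(x) = sin(x)²
a = 0.25, b = 2.75, n = 2
h = (b - a)/n = 1.250000

Simpson's rule: (h/3)[f(x₀) + 4f(x₁) + 2f(x₂) + ... + f(xₙ)]

x_0 = 0.2500, f(x_0) = 0.061209, coefficient = 1
x_1 = 1.5000, f(x_1) = 0.994996, coefficient = 4
x_2 = 2.7500, f(x_2) = 0.145665, coefficient = 1

I ≈ (1.250000/3) × 4.186859 = 1.744525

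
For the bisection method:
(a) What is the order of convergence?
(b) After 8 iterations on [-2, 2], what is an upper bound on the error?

(a) Bisection has linear (order 1) convergence; the error is halved each step.

(b) Error bound = (b-a)/2^n = (2 - (-2))/2^{8}
    = 4/2^{8}

(a) 1 (linear); (b) error ≤ 1.56e-02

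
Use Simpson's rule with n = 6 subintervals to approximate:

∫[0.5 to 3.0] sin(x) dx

f(x) = sin(x)
a = 0.5, b = 3.0, n = 6
h = (b - a)/n = 0.416667

Simpson's rule: (h/3)[f(x₀) + 4f(x₁) + 2f(x₂) + ... + f(xₙ)]

x_0 = 0.5000, f(x_0) = 0.479426, coefficient = 1
x_1 = 0.9167, f(x_1) = 0.793578, coefficient = 4
x_2 = 1.3333, f(x_2) = 0.971938, coefficient = 2
x_3 = 1.7500, f(x_3) = 0.983986, coefficient = 4
x_4 = 2.1667, f(x_4) = 0.827660, coefficient = 2
x_5 = 2.5833, f(x_5) = 0.529711, coefficient = 4
x_6 = 3.0000, f(x_6) = 0.141120, coefficient = 1

I ≈ (0.416667/3) × 13.448839 = 1.867894
Exact value: 1.867575
Error: 0.000319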